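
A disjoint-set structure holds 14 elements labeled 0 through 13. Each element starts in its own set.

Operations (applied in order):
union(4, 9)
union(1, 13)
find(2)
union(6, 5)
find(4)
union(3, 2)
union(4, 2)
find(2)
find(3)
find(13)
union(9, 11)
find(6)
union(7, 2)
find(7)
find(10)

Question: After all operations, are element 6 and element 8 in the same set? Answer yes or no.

Answer: no

Derivation:
Step 1: union(4, 9) -> merged; set of 4 now {4, 9}
Step 2: union(1, 13) -> merged; set of 1 now {1, 13}
Step 3: find(2) -> no change; set of 2 is {2}
Step 4: union(6, 5) -> merged; set of 6 now {5, 6}
Step 5: find(4) -> no change; set of 4 is {4, 9}
Step 6: union(3, 2) -> merged; set of 3 now {2, 3}
Step 7: union(4, 2) -> merged; set of 4 now {2, 3, 4, 9}
Step 8: find(2) -> no change; set of 2 is {2, 3, 4, 9}
Step 9: find(3) -> no change; set of 3 is {2, 3, 4, 9}
Step 10: find(13) -> no change; set of 13 is {1, 13}
Step 11: union(9, 11) -> merged; set of 9 now {2, 3, 4, 9, 11}
Step 12: find(6) -> no change; set of 6 is {5, 6}
Step 13: union(7, 2) -> merged; set of 7 now {2, 3, 4, 7, 9, 11}
Step 14: find(7) -> no change; set of 7 is {2, 3, 4, 7, 9, 11}
Step 15: find(10) -> no change; set of 10 is {10}
Set of 6: {5, 6}; 8 is not a member.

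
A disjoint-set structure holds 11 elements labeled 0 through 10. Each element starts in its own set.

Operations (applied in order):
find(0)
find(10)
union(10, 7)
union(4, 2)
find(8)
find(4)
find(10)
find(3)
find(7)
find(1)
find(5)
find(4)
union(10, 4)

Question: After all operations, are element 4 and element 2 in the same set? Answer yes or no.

Step 1: find(0) -> no change; set of 0 is {0}
Step 2: find(10) -> no change; set of 10 is {10}
Step 3: union(10, 7) -> merged; set of 10 now {7, 10}
Step 4: union(4, 2) -> merged; set of 4 now {2, 4}
Step 5: find(8) -> no change; set of 8 is {8}
Step 6: find(4) -> no change; set of 4 is {2, 4}
Step 7: find(10) -> no change; set of 10 is {7, 10}
Step 8: find(3) -> no change; set of 3 is {3}
Step 9: find(7) -> no change; set of 7 is {7, 10}
Step 10: find(1) -> no change; set of 1 is {1}
Step 11: find(5) -> no change; set of 5 is {5}
Step 12: find(4) -> no change; set of 4 is {2, 4}
Step 13: union(10, 4) -> merged; set of 10 now {2, 4, 7, 10}
Set of 4: {2, 4, 7, 10}; 2 is a member.

Answer: yes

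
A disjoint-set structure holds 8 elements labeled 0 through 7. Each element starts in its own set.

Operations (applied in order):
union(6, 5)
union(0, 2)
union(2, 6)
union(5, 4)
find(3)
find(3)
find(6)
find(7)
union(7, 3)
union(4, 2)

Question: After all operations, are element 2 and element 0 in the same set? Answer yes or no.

Step 1: union(6, 5) -> merged; set of 6 now {5, 6}
Step 2: union(0, 2) -> merged; set of 0 now {0, 2}
Step 3: union(2, 6) -> merged; set of 2 now {0, 2, 5, 6}
Step 4: union(5, 4) -> merged; set of 5 now {0, 2, 4, 5, 6}
Step 5: find(3) -> no change; set of 3 is {3}
Step 6: find(3) -> no change; set of 3 is {3}
Step 7: find(6) -> no change; set of 6 is {0, 2, 4, 5, 6}
Step 8: find(7) -> no change; set of 7 is {7}
Step 9: union(7, 3) -> merged; set of 7 now {3, 7}
Step 10: union(4, 2) -> already same set; set of 4 now {0, 2, 4, 5, 6}
Set of 2: {0, 2, 4, 5, 6}; 0 is a member.

Answer: yes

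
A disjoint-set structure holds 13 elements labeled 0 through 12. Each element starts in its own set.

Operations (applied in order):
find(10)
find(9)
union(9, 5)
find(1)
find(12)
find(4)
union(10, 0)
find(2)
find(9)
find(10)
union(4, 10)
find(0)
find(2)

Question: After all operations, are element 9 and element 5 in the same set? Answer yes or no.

Answer: yes

Derivation:
Step 1: find(10) -> no change; set of 10 is {10}
Step 2: find(9) -> no change; set of 9 is {9}
Step 3: union(9, 5) -> merged; set of 9 now {5, 9}
Step 4: find(1) -> no change; set of 1 is {1}
Step 5: find(12) -> no change; set of 12 is {12}
Step 6: find(4) -> no change; set of 4 is {4}
Step 7: union(10, 0) -> merged; set of 10 now {0, 10}
Step 8: find(2) -> no change; set of 2 is {2}
Step 9: find(9) -> no change; set of 9 is {5, 9}
Step 10: find(10) -> no change; set of 10 is {0, 10}
Step 11: union(4, 10) -> merged; set of 4 now {0, 4, 10}
Step 12: find(0) -> no change; set of 0 is {0, 4, 10}
Step 13: find(2) -> no change; set of 2 is {2}
Set of 9: {5, 9}; 5 is a member.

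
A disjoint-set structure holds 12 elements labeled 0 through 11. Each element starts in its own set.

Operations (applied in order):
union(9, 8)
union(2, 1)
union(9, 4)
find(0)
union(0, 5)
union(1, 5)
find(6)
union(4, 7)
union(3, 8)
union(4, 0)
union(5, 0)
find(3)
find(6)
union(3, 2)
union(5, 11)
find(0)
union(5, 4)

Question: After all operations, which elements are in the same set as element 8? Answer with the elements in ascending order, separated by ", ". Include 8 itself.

Step 1: union(9, 8) -> merged; set of 9 now {8, 9}
Step 2: union(2, 1) -> merged; set of 2 now {1, 2}
Step 3: union(9, 4) -> merged; set of 9 now {4, 8, 9}
Step 4: find(0) -> no change; set of 0 is {0}
Step 5: union(0, 5) -> merged; set of 0 now {0, 5}
Step 6: union(1, 5) -> merged; set of 1 now {0, 1, 2, 5}
Step 7: find(6) -> no change; set of 6 is {6}
Step 8: union(4, 7) -> merged; set of 4 now {4, 7, 8, 9}
Step 9: union(3, 8) -> merged; set of 3 now {3, 4, 7, 8, 9}
Step 10: union(4, 0) -> merged; set of 4 now {0, 1, 2, 3, 4, 5, 7, 8, 9}
Step 11: union(5, 0) -> already same set; set of 5 now {0, 1, 2, 3, 4, 5, 7, 8, 9}
Step 12: find(3) -> no change; set of 3 is {0, 1, 2, 3, 4, 5, 7, 8, 9}
Step 13: find(6) -> no change; set of 6 is {6}
Step 14: union(3, 2) -> already same set; set of 3 now {0, 1, 2, 3, 4, 5, 7, 8, 9}
Step 15: union(5, 11) -> merged; set of 5 now {0, 1, 2, 3, 4, 5, 7, 8, 9, 11}
Step 16: find(0) -> no change; set of 0 is {0, 1, 2, 3, 4, 5, 7, 8, 9, 11}
Step 17: union(5, 4) -> already same set; set of 5 now {0, 1, 2, 3, 4, 5, 7, 8, 9, 11}
Component of 8: {0, 1, 2, 3, 4, 5, 7, 8, 9, 11}

Answer: 0, 1, 2, 3, 4, 5, 7, 8, 9, 11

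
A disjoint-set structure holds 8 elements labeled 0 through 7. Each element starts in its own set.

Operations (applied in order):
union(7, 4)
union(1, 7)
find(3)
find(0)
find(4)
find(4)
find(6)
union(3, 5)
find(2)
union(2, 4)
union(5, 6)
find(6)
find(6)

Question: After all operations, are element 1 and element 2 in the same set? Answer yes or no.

Answer: yes

Derivation:
Step 1: union(7, 4) -> merged; set of 7 now {4, 7}
Step 2: union(1, 7) -> merged; set of 1 now {1, 4, 7}
Step 3: find(3) -> no change; set of 3 is {3}
Step 4: find(0) -> no change; set of 0 is {0}
Step 5: find(4) -> no change; set of 4 is {1, 4, 7}
Step 6: find(4) -> no change; set of 4 is {1, 4, 7}
Step 7: find(6) -> no change; set of 6 is {6}
Step 8: union(3, 5) -> merged; set of 3 now {3, 5}
Step 9: find(2) -> no change; set of 2 is {2}
Step 10: union(2, 4) -> merged; set of 2 now {1, 2, 4, 7}
Step 11: union(5, 6) -> merged; set of 5 now {3, 5, 6}
Step 12: find(6) -> no change; set of 6 is {3, 5, 6}
Step 13: find(6) -> no change; set of 6 is {3, 5, 6}
Set of 1: {1, 2, 4, 7}; 2 is a member.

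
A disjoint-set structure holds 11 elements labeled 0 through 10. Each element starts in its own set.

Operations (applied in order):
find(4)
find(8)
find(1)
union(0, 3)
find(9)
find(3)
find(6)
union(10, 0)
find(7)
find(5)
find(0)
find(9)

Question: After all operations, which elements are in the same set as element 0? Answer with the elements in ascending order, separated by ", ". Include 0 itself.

Step 1: find(4) -> no change; set of 4 is {4}
Step 2: find(8) -> no change; set of 8 is {8}
Step 3: find(1) -> no change; set of 1 is {1}
Step 4: union(0, 3) -> merged; set of 0 now {0, 3}
Step 5: find(9) -> no change; set of 9 is {9}
Step 6: find(3) -> no change; set of 3 is {0, 3}
Step 7: find(6) -> no change; set of 6 is {6}
Step 8: union(10, 0) -> merged; set of 10 now {0, 3, 10}
Step 9: find(7) -> no change; set of 7 is {7}
Step 10: find(5) -> no change; set of 5 is {5}
Step 11: find(0) -> no change; set of 0 is {0, 3, 10}
Step 12: find(9) -> no change; set of 9 is {9}
Component of 0: {0, 3, 10}

Answer: 0, 3, 10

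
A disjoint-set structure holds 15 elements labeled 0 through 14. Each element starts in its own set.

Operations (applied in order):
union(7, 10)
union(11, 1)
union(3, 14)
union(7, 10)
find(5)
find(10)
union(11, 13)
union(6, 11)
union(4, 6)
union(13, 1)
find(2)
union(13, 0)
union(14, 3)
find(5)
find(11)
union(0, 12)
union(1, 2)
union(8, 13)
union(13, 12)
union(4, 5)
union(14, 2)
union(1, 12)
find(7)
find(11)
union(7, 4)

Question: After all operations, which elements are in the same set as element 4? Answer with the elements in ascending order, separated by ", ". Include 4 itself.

Answer: 0, 1, 2, 3, 4, 5, 6, 7, 8, 10, 11, 12, 13, 14

Derivation:
Step 1: union(7, 10) -> merged; set of 7 now {7, 10}
Step 2: union(11, 1) -> merged; set of 11 now {1, 11}
Step 3: union(3, 14) -> merged; set of 3 now {3, 14}
Step 4: union(7, 10) -> already same set; set of 7 now {7, 10}
Step 5: find(5) -> no change; set of 5 is {5}
Step 6: find(10) -> no change; set of 10 is {7, 10}
Step 7: union(11, 13) -> merged; set of 11 now {1, 11, 13}
Step 8: union(6, 11) -> merged; set of 6 now {1, 6, 11, 13}
Step 9: union(4, 6) -> merged; set of 4 now {1, 4, 6, 11, 13}
Step 10: union(13, 1) -> already same set; set of 13 now {1, 4, 6, 11, 13}
Step 11: find(2) -> no change; set of 2 is {2}
Step 12: union(13, 0) -> merged; set of 13 now {0, 1, 4, 6, 11, 13}
Step 13: union(14, 3) -> already same set; set of 14 now {3, 14}
Step 14: find(5) -> no change; set of 5 is {5}
Step 15: find(11) -> no change; set of 11 is {0, 1, 4, 6, 11, 13}
Step 16: union(0, 12) -> merged; set of 0 now {0, 1, 4, 6, 11, 12, 13}
Step 17: union(1, 2) -> merged; set of 1 now {0, 1, 2, 4, 6, 11, 12, 13}
Step 18: union(8, 13) -> merged; set of 8 now {0, 1, 2, 4, 6, 8, 11, 12, 13}
Step 19: union(13, 12) -> already same set; set of 13 now {0, 1, 2, 4, 6, 8, 11, 12, 13}
Step 20: union(4, 5) -> merged; set of 4 now {0, 1, 2, 4, 5, 6, 8, 11, 12, 13}
Step 21: union(14, 2) -> merged; set of 14 now {0, 1, 2, 3, 4, 5, 6, 8, 11, 12, 13, 14}
Step 22: union(1, 12) -> already same set; set of 1 now {0, 1, 2, 3, 4, 5, 6, 8, 11, 12, 13, 14}
Step 23: find(7) -> no change; set of 7 is {7, 10}
Step 24: find(11) -> no change; set of 11 is {0, 1, 2, 3, 4, 5, 6, 8, 11, 12, 13, 14}
Step 25: union(7, 4) -> merged; set of 7 now {0, 1, 2, 3, 4, 5, 6, 7, 8, 10, 11, 12, 13, 14}
Component of 4: {0, 1, 2, 3, 4, 5, 6, 7, 8, 10, 11, 12, 13, 14}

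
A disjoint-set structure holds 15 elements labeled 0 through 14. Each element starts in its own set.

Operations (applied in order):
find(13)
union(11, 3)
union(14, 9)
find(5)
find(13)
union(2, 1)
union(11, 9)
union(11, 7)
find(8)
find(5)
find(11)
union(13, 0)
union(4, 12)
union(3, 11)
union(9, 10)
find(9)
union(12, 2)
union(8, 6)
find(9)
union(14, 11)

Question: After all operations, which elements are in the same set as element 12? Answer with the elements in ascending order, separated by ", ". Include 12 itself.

Step 1: find(13) -> no change; set of 13 is {13}
Step 2: union(11, 3) -> merged; set of 11 now {3, 11}
Step 3: union(14, 9) -> merged; set of 14 now {9, 14}
Step 4: find(5) -> no change; set of 5 is {5}
Step 5: find(13) -> no change; set of 13 is {13}
Step 6: union(2, 1) -> merged; set of 2 now {1, 2}
Step 7: union(11, 9) -> merged; set of 11 now {3, 9, 11, 14}
Step 8: union(11, 7) -> merged; set of 11 now {3, 7, 9, 11, 14}
Step 9: find(8) -> no change; set of 8 is {8}
Step 10: find(5) -> no change; set of 5 is {5}
Step 11: find(11) -> no change; set of 11 is {3, 7, 9, 11, 14}
Step 12: union(13, 0) -> merged; set of 13 now {0, 13}
Step 13: union(4, 12) -> merged; set of 4 now {4, 12}
Step 14: union(3, 11) -> already same set; set of 3 now {3, 7, 9, 11, 14}
Step 15: union(9, 10) -> merged; set of 9 now {3, 7, 9, 10, 11, 14}
Step 16: find(9) -> no change; set of 9 is {3, 7, 9, 10, 11, 14}
Step 17: union(12, 2) -> merged; set of 12 now {1, 2, 4, 12}
Step 18: union(8, 6) -> merged; set of 8 now {6, 8}
Step 19: find(9) -> no change; set of 9 is {3, 7, 9, 10, 11, 14}
Step 20: union(14, 11) -> already same set; set of 14 now {3, 7, 9, 10, 11, 14}
Component of 12: {1, 2, 4, 12}

Answer: 1, 2, 4, 12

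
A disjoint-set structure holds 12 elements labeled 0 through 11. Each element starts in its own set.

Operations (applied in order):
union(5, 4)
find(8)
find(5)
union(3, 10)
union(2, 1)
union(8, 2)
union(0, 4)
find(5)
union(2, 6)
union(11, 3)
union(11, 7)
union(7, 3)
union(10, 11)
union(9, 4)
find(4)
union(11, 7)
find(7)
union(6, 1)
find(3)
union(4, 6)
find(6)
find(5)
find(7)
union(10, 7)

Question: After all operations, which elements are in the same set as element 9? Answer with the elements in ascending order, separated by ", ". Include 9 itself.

Answer: 0, 1, 2, 4, 5, 6, 8, 9

Derivation:
Step 1: union(5, 4) -> merged; set of 5 now {4, 5}
Step 2: find(8) -> no change; set of 8 is {8}
Step 3: find(5) -> no change; set of 5 is {4, 5}
Step 4: union(3, 10) -> merged; set of 3 now {3, 10}
Step 5: union(2, 1) -> merged; set of 2 now {1, 2}
Step 6: union(8, 2) -> merged; set of 8 now {1, 2, 8}
Step 7: union(0, 4) -> merged; set of 0 now {0, 4, 5}
Step 8: find(5) -> no change; set of 5 is {0, 4, 5}
Step 9: union(2, 6) -> merged; set of 2 now {1, 2, 6, 8}
Step 10: union(11, 3) -> merged; set of 11 now {3, 10, 11}
Step 11: union(11, 7) -> merged; set of 11 now {3, 7, 10, 11}
Step 12: union(7, 3) -> already same set; set of 7 now {3, 7, 10, 11}
Step 13: union(10, 11) -> already same set; set of 10 now {3, 7, 10, 11}
Step 14: union(9, 4) -> merged; set of 9 now {0, 4, 5, 9}
Step 15: find(4) -> no change; set of 4 is {0, 4, 5, 9}
Step 16: union(11, 7) -> already same set; set of 11 now {3, 7, 10, 11}
Step 17: find(7) -> no change; set of 7 is {3, 7, 10, 11}
Step 18: union(6, 1) -> already same set; set of 6 now {1, 2, 6, 8}
Step 19: find(3) -> no change; set of 3 is {3, 7, 10, 11}
Step 20: union(4, 6) -> merged; set of 4 now {0, 1, 2, 4, 5, 6, 8, 9}
Step 21: find(6) -> no change; set of 6 is {0, 1, 2, 4, 5, 6, 8, 9}
Step 22: find(5) -> no change; set of 5 is {0, 1, 2, 4, 5, 6, 8, 9}
Step 23: find(7) -> no change; set of 7 is {3, 7, 10, 11}
Step 24: union(10, 7) -> already same set; set of 10 now {3, 7, 10, 11}
Component of 9: {0, 1, 2, 4, 5, 6, 8, 9}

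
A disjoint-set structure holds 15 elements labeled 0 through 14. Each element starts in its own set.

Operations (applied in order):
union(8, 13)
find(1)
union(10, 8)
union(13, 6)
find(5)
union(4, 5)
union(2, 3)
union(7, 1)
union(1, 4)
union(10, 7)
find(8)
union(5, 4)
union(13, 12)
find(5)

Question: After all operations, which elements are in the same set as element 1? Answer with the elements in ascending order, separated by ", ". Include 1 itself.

Answer: 1, 4, 5, 6, 7, 8, 10, 12, 13

Derivation:
Step 1: union(8, 13) -> merged; set of 8 now {8, 13}
Step 2: find(1) -> no change; set of 1 is {1}
Step 3: union(10, 8) -> merged; set of 10 now {8, 10, 13}
Step 4: union(13, 6) -> merged; set of 13 now {6, 8, 10, 13}
Step 5: find(5) -> no change; set of 5 is {5}
Step 6: union(4, 5) -> merged; set of 4 now {4, 5}
Step 7: union(2, 3) -> merged; set of 2 now {2, 3}
Step 8: union(7, 1) -> merged; set of 7 now {1, 7}
Step 9: union(1, 4) -> merged; set of 1 now {1, 4, 5, 7}
Step 10: union(10, 7) -> merged; set of 10 now {1, 4, 5, 6, 7, 8, 10, 13}
Step 11: find(8) -> no change; set of 8 is {1, 4, 5, 6, 7, 8, 10, 13}
Step 12: union(5, 4) -> already same set; set of 5 now {1, 4, 5, 6, 7, 8, 10, 13}
Step 13: union(13, 12) -> merged; set of 13 now {1, 4, 5, 6, 7, 8, 10, 12, 13}
Step 14: find(5) -> no change; set of 5 is {1, 4, 5, 6, 7, 8, 10, 12, 13}
Component of 1: {1, 4, 5, 6, 7, 8, 10, 12, 13}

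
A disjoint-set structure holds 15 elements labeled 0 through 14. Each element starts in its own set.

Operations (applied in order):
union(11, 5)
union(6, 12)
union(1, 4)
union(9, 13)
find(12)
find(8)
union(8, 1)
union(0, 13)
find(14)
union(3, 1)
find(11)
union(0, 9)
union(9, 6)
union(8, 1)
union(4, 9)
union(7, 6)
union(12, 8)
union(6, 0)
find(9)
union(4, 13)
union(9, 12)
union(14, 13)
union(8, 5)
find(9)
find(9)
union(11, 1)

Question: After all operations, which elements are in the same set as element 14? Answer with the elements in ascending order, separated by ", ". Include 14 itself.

Step 1: union(11, 5) -> merged; set of 11 now {5, 11}
Step 2: union(6, 12) -> merged; set of 6 now {6, 12}
Step 3: union(1, 4) -> merged; set of 1 now {1, 4}
Step 4: union(9, 13) -> merged; set of 9 now {9, 13}
Step 5: find(12) -> no change; set of 12 is {6, 12}
Step 6: find(8) -> no change; set of 8 is {8}
Step 7: union(8, 1) -> merged; set of 8 now {1, 4, 8}
Step 8: union(0, 13) -> merged; set of 0 now {0, 9, 13}
Step 9: find(14) -> no change; set of 14 is {14}
Step 10: union(3, 1) -> merged; set of 3 now {1, 3, 4, 8}
Step 11: find(11) -> no change; set of 11 is {5, 11}
Step 12: union(0, 9) -> already same set; set of 0 now {0, 9, 13}
Step 13: union(9, 6) -> merged; set of 9 now {0, 6, 9, 12, 13}
Step 14: union(8, 1) -> already same set; set of 8 now {1, 3, 4, 8}
Step 15: union(4, 9) -> merged; set of 4 now {0, 1, 3, 4, 6, 8, 9, 12, 13}
Step 16: union(7, 6) -> merged; set of 7 now {0, 1, 3, 4, 6, 7, 8, 9, 12, 13}
Step 17: union(12, 8) -> already same set; set of 12 now {0, 1, 3, 4, 6, 7, 8, 9, 12, 13}
Step 18: union(6, 0) -> already same set; set of 6 now {0, 1, 3, 4, 6, 7, 8, 9, 12, 13}
Step 19: find(9) -> no change; set of 9 is {0, 1, 3, 4, 6, 7, 8, 9, 12, 13}
Step 20: union(4, 13) -> already same set; set of 4 now {0, 1, 3, 4, 6, 7, 8, 9, 12, 13}
Step 21: union(9, 12) -> already same set; set of 9 now {0, 1, 3, 4, 6, 7, 8, 9, 12, 13}
Step 22: union(14, 13) -> merged; set of 14 now {0, 1, 3, 4, 6, 7, 8, 9, 12, 13, 14}
Step 23: union(8, 5) -> merged; set of 8 now {0, 1, 3, 4, 5, 6, 7, 8, 9, 11, 12, 13, 14}
Step 24: find(9) -> no change; set of 9 is {0, 1, 3, 4, 5, 6, 7, 8, 9, 11, 12, 13, 14}
Step 25: find(9) -> no change; set of 9 is {0, 1, 3, 4, 5, 6, 7, 8, 9, 11, 12, 13, 14}
Step 26: union(11, 1) -> already same set; set of 11 now {0, 1, 3, 4, 5, 6, 7, 8, 9, 11, 12, 13, 14}
Component of 14: {0, 1, 3, 4, 5, 6, 7, 8, 9, 11, 12, 13, 14}

Answer: 0, 1, 3, 4, 5, 6, 7, 8, 9, 11, 12, 13, 14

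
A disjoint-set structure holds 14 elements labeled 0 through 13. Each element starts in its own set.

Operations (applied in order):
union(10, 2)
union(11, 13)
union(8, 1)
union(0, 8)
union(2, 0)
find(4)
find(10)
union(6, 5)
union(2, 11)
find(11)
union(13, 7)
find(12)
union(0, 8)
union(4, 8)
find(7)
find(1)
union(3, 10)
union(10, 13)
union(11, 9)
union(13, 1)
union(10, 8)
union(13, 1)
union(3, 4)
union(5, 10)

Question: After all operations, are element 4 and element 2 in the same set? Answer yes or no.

Answer: yes

Derivation:
Step 1: union(10, 2) -> merged; set of 10 now {2, 10}
Step 2: union(11, 13) -> merged; set of 11 now {11, 13}
Step 3: union(8, 1) -> merged; set of 8 now {1, 8}
Step 4: union(0, 8) -> merged; set of 0 now {0, 1, 8}
Step 5: union(2, 0) -> merged; set of 2 now {0, 1, 2, 8, 10}
Step 6: find(4) -> no change; set of 4 is {4}
Step 7: find(10) -> no change; set of 10 is {0, 1, 2, 8, 10}
Step 8: union(6, 5) -> merged; set of 6 now {5, 6}
Step 9: union(2, 11) -> merged; set of 2 now {0, 1, 2, 8, 10, 11, 13}
Step 10: find(11) -> no change; set of 11 is {0, 1, 2, 8, 10, 11, 13}
Step 11: union(13, 7) -> merged; set of 13 now {0, 1, 2, 7, 8, 10, 11, 13}
Step 12: find(12) -> no change; set of 12 is {12}
Step 13: union(0, 8) -> already same set; set of 0 now {0, 1, 2, 7, 8, 10, 11, 13}
Step 14: union(4, 8) -> merged; set of 4 now {0, 1, 2, 4, 7, 8, 10, 11, 13}
Step 15: find(7) -> no change; set of 7 is {0, 1, 2, 4, 7, 8, 10, 11, 13}
Step 16: find(1) -> no change; set of 1 is {0, 1, 2, 4, 7, 8, 10, 11, 13}
Step 17: union(3, 10) -> merged; set of 3 now {0, 1, 2, 3, 4, 7, 8, 10, 11, 13}
Step 18: union(10, 13) -> already same set; set of 10 now {0, 1, 2, 3, 4, 7, 8, 10, 11, 13}
Step 19: union(11, 9) -> merged; set of 11 now {0, 1, 2, 3, 4, 7, 8, 9, 10, 11, 13}
Step 20: union(13, 1) -> already same set; set of 13 now {0, 1, 2, 3, 4, 7, 8, 9, 10, 11, 13}
Step 21: union(10, 8) -> already same set; set of 10 now {0, 1, 2, 3, 4, 7, 8, 9, 10, 11, 13}
Step 22: union(13, 1) -> already same set; set of 13 now {0, 1, 2, 3, 4, 7, 8, 9, 10, 11, 13}
Step 23: union(3, 4) -> already same set; set of 3 now {0, 1, 2, 3, 4, 7, 8, 9, 10, 11, 13}
Step 24: union(5, 10) -> merged; set of 5 now {0, 1, 2, 3, 4, 5, 6, 7, 8, 9, 10, 11, 13}
Set of 4: {0, 1, 2, 3, 4, 5, 6, 7, 8, 9, 10, 11, 13}; 2 is a member.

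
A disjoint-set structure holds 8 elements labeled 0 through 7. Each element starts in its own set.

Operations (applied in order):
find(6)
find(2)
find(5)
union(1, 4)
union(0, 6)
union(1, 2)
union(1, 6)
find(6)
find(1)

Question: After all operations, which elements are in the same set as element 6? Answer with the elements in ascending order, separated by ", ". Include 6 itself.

Answer: 0, 1, 2, 4, 6

Derivation:
Step 1: find(6) -> no change; set of 6 is {6}
Step 2: find(2) -> no change; set of 2 is {2}
Step 3: find(5) -> no change; set of 5 is {5}
Step 4: union(1, 4) -> merged; set of 1 now {1, 4}
Step 5: union(0, 6) -> merged; set of 0 now {0, 6}
Step 6: union(1, 2) -> merged; set of 1 now {1, 2, 4}
Step 7: union(1, 6) -> merged; set of 1 now {0, 1, 2, 4, 6}
Step 8: find(6) -> no change; set of 6 is {0, 1, 2, 4, 6}
Step 9: find(1) -> no change; set of 1 is {0, 1, 2, 4, 6}
Component of 6: {0, 1, 2, 4, 6}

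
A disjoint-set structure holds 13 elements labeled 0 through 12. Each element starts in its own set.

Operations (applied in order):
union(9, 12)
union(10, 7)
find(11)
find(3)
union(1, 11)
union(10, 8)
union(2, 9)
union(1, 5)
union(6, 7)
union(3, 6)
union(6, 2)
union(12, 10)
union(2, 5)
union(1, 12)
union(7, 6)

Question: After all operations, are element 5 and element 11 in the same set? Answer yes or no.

Step 1: union(9, 12) -> merged; set of 9 now {9, 12}
Step 2: union(10, 7) -> merged; set of 10 now {7, 10}
Step 3: find(11) -> no change; set of 11 is {11}
Step 4: find(3) -> no change; set of 3 is {3}
Step 5: union(1, 11) -> merged; set of 1 now {1, 11}
Step 6: union(10, 8) -> merged; set of 10 now {7, 8, 10}
Step 7: union(2, 9) -> merged; set of 2 now {2, 9, 12}
Step 8: union(1, 5) -> merged; set of 1 now {1, 5, 11}
Step 9: union(6, 7) -> merged; set of 6 now {6, 7, 8, 10}
Step 10: union(3, 6) -> merged; set of 3 now {3, 6, 7, 8, 10}
Step 11: union(6, 2) -> merged; set of 6 now {2, 3, 6, 7, 8, 9, 10, 12}
Step 12: union(12, 10) -> already same set; set of 12 now {2, 3, 6, 7, 8, 9, 10, 12}
Step 13: union(2, 5) -> merged; set of 2 now {1, 2, 3, 5, 6, 7, 8, 9, 10, 11, 12}
Step 14: union(1, 12) -> already same set; set of 1 now {1, 2, 3, 5, 6, 7, 8, 9, 10, 11, 12}
Step 15: union(7, 6) -> already same set; set of 7 now {1, 2, 3, 5, 6, 7, 8, 9, 10, 11, 12}
Set of 5: {1, 2, 3, 5, 6, 7, 8, 9, 10, 11, 12}; 11 is a member.

Answer: yes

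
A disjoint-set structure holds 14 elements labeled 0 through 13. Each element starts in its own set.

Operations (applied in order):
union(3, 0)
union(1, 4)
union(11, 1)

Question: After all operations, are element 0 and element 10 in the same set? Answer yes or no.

Answer: no

Derivation:
Step 1: union(3, 0) -> merged; set of 3 now {0, 3}
Step 2: union(1, 4) -> merged; set of 1 now {1, 4}
Step 3: union(11, 1) -> merged; set of 11 now {1, 4, 11}
Set of 0: {0, 3}; 10 is not a member.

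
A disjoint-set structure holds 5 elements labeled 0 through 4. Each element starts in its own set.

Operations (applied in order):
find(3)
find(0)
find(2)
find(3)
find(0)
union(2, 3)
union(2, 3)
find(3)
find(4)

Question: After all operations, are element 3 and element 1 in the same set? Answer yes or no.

Step 1: find(3) -> no change; set of 3 is {3}
Step 2: find(0) -> no change; set of 0 is {0}
Step 3: find(2) -> no change; set of 2 is {2}
Step 4: find(3) -> no change; set of 3 is {3}
Step 5: find(0) -> no change; set of 0 is {0}
Step 6: union(2, 3) -> merged; set of 2 now {2, 3}
Step 7: union(2, 3) -> already same set; set of 2 now {2, 3}
Step 8: find(3) -> no change; set of 3 is {2, 3}
Step 9: find(4) -> no change; set of 4 is {4}
Set of 3: {2, 3}; 1 is not a member.

Answer: no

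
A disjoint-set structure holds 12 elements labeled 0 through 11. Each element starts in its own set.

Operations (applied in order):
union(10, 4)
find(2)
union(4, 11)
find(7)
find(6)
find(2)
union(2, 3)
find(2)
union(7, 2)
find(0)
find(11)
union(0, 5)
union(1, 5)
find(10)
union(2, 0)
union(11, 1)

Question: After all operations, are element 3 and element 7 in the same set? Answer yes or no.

Step 1: union(10, 4) -> merged; set of 10 now {4, 10}
Step 2: find(2) -> no change; set of 2 is {2}
Step 3: union(4, 11) -> merged; set of 4 now {4, 10, 11}
Step 4: find(7) -> no change; set of 7 is {7}
Step 5: find(6) -> no change; set of 6 is {6}
Step 6: find(2) -> no change; set of 2 is {2}
Step 7: union(2, 3) -> merged; set of 2 now {2, 3}
Step 8: find(2) -> no change; set of 2 is {2, 3}
Step 9: union(7, 2) -> merged; set of 7 now {2, 3, 7}
Step 10: find(0) -> no change; set of 0 is {0}
Step 11: find(11) -> no change; set of 11 is {4, 10, 11}
Step 12: union(0, 5) -> merged; set of 0 now {0, 5}
Step 13: union(1, 5) -> merged; set of 1 now {0, 1, 5}
Step 14: find(10) -> no change; set of 10 is {4, 10, 11}
Step 15: union(2, 0) -> merged; set of 2 now {0, 1, 2, 3, 5, 7}
Step 16: union(11, 1) -> merged; set of 11 now {0, 1, 2, 3, 4, 5, 7, 10, 11}
Set of 3: {0, 1, 2, 3, 4, 5, 7, 10, 11}; 7 is a member.

Answer: yes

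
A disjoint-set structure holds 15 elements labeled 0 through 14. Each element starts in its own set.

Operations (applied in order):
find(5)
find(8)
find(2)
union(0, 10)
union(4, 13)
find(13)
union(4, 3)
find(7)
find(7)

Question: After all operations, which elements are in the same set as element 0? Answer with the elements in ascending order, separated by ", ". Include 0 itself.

Step 1: find(5) -> no change; set of 5 is {5}
Step 2: find(8) -> no change; set of 8 is {8}
Step 3: find(2) -> no change; set of 2 is {2}
Step 4: union(0, 10) -> merged; set of 0 now {0, 10}
Step 5: union(4, 13) -> merged; set of 4 now {4, 13}
Step 6: find(13) -> no change; set of 13 is {4, 13}
Step 7: union(4, 3) -> merged; set of 4 now {3, 4, 13}
Step 8: find(7) -> no change; set of 7 is {7}
Step 9: find(7) -> no change; set of 7 is {7}
Component of 0: {0, 10}

Answer: 0, 10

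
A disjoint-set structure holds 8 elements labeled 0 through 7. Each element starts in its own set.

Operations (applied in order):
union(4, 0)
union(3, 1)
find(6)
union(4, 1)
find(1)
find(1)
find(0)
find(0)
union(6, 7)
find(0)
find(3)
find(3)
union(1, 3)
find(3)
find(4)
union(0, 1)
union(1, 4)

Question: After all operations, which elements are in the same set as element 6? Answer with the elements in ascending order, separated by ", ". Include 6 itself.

Step 1: union(4, 0) -> merged; set of 4 now {0, 4}
Step 2: union(3, 1) -> merged; set of 3 now {1, 3}
Step 3: find(6) -> no change; set of 6 is {6}
Step 4: union(4, 1) -> merged; set of 4 now {0, 1, 3, 4}
Step 5: find(1) -> no change; set of 1 is {0, 1, 3, 4}
Step 6: find(1) -> no change; set of 1 is {0, 1, 3, 4}
Step 7: find(0) -> no change; set of 0 is {0, 1, 3, 4}
Step 8: find(0) -> no change; set of 0 is {0, 1, 3, 4}
Step 9: union(6, 7) -> merged; set of 6 now {6, 7}
Step 10: find(0) -> no change; set of 0 is {0, 1, 3, 4}
Step 11: find(3) -> no change; set of 3 is {0, 1, 3, 4}
Step 12: find(3) -> no change; set of 3 is {0, 1, 3, 4}
Step 13: union(1, 3) -> already same set; set of 1 now {0, 1, 3, 4}
Step 14: find(3) -> no change; set of 3 is {0, 1, 3, 4}
Step 15: find(4) -> no change; set of 4 is {0, 1, 3, 4}
Step 16: union(0, 1) -> already same set; set of 0 now {0, 1, 3, 4}
Step 17: union(1, 4) -> already same set; set of 1 now {0, 1, 3, 4}
Component of 6: {6, 7}

Answer: 6, 7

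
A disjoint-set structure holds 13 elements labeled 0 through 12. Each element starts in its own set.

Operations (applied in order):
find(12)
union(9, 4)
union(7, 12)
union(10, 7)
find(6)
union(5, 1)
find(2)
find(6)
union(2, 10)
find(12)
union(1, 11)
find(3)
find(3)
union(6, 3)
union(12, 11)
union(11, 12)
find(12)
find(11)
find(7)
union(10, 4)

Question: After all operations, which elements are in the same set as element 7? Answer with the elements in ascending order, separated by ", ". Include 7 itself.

Answer: 1, 2, 4, 5, 7, 9, 10, 11, 12

Derivation:
Step 1: find(12) -> no change; set of 12 is {12}
Step 2: union(9, 4) -> merged; set of 9 now {4, 9}
Step 3: union(7, 12) -> merged; set of 7 now {7, 12}
Step 4: union(10, 7) -> merged; set of 10 now {7, 10, 12}
Step 5: find(6) -> no change; set of 6 is {6}
Step 6: union(5, 1) -> merged; set of 5 now {1, 5}
Step 7: find(2) -> no change; set of 2 is {2}
Step 8: find(6) -> no change; set of 6 is {6}
Step 9: union(2, 10) -> merged; set of 2 now {2, 7, 10, 12}
Step 10: find(12) -> no change; set of 12 is {2, 7, 10, 12}
Step 11: union(1, 11) -> merged; set of 1 now {1, 5, 11}
Step 12: find(3) -> no change; set of 3 is {3}
Step 13: find(3) -> no change; set of 3 is {3}
Step 14: union(6, 3) -> merged; set of 6 now {3, 6}
Step 15: union(12, 11) -> merged; set of 12 now {1, 2, 5, 7, 10, 11, 12}
Step 16: union(11, 12) -> already same set; set of 11 now {1, 2, 5, 7, 10, 11, 12}
Step 17: find(12) -> no change; set of 12 is {1, 2, 5, 7, 10, 11, 12}
Step 18: find(11) -> no change; set of 11 is {1, 2, 5, 7, 10, 11, 12}
Step 19: find(7) -> no change; set of 7 is {1, 2, 5, 7, 10, 11, 12}
Step 20: union(10, 4) -> merged; set of 10 now {1, 2, 4, 5, 7, 9, 10, 11, 12}
Component of 7: {1, 2, 4, 5, 7, 9, 10, 11, 12}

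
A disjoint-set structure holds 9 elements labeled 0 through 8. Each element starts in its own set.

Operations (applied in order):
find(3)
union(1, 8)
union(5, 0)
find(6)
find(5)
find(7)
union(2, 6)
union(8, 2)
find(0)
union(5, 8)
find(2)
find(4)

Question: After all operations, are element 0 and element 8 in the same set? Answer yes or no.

Step 1: find(3) -> no change; set of 3 is {3}
Step 2: union(1, 8) -> merged; set of 1 now {1, 8}
Step 3: union(5, 0) -> merged; set of 5 now {0, 5}
Step 4: find(6) -> no change; set of 6 is {6}
Step 5: find(5) -> no change; set of 5 is {0, 5}
Step 6: find(7) -> no change; set of 7 is {7}
Step 7: union(2, 6) -> merged; set of 2 now {2, 6}
Step 8: union(8, 2) -> merged; set of 8 now {1, 2, 6, 8}
Step 9: find(0) -> no change; set of 0 is {0, 5}
Step 10: union(5, 8) -> merged; set of 5 now {0, 1, 2, 5, 6, 8}
Step 11: find(2) -> no change; set of 2 is {0, 1, 2, 5, 6, 8}
Step 12: find(4) -> no change; set of 4 is {4}
Set of 0: {0, 1, 2, 5, 6, 8}; 8 is a member.

Answer: yes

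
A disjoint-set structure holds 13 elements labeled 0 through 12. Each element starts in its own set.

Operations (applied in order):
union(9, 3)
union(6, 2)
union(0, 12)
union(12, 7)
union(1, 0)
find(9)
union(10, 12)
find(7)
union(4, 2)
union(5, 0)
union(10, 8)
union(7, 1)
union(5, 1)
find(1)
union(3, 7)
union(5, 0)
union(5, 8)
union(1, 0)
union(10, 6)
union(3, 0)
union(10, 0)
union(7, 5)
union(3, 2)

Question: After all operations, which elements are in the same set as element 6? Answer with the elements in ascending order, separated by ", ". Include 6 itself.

Answer: 0, 1, 2, 3, 4, 5, 6, 7, 8, 9, 10, 12

Derivation:
Step 1: union(9, 3) -> merged; set of 9 now {3, 9}
Step 2: union(6, 2) -> merged; set of 6 now {2, 6}
Step 3: union(0, 12) -> merged; set of 0 now {0, 12}
Step 4: union(12, 7) -> merged; set of 12 now {0, 7, 12}
Step 5: union(1, 0) -> merged; set of 1 now {0, 1, 7, 12}
Step 6: find(9) -> no change; set of 9 is {3, 9}
Step 7: union(10, 12) -> merged; set of 10 now {0, 1, 7, 10, 12}
Step 8: find(7) -> no change; set of 7 is {0, 1, 7, 10, 12}
Step 9: union(4, 2) -> merged; set of 4 now {2, 4, 6}
Step 10: union(5, 0) -> merged; set of 5 now {0, 1, 5, 7, 10, 12}
Step 11: union(10, 8) -> merged; set of 10 now {0, 1, 5, 7, 8, 10, 12}
Step 12: union(7, 1) -> already same set; set of 7 now {0, 1, 5, 7, 8, 10, 12}
Step 13: union(5, 1) -> already same set; set of 5 now {0, 1, 5, 7, 8, 10, 12}
Step 14: find(1) -> no change; set of 1 is {0, 1, 5, 7, 8, 10, 12}
Step 15: union(3, 7) -> merged; set of 3 now {0, 1, 3, 5, 7, 8, 9, 10, 12}
Step 16: union(5, 0) -> already same set; set of 5 now {0, 1, 3, 5, 7, 8, 9, 10, 12}
Step 17: union(5, 8) -> already same set; set of 5 now {0, 1, 3, 5, 7, 8, 9, 10, 12}
Step 18: union(1, 0) -> already same set; set of 1 now {0, 1, 3, 5, 7, 8, 9, 10, 12}
Step 19: union(10, 6) -> merged; set of 10 now {0, 1, 2, 3, 4, 5, 6, 7, 8, 9, 10, 12}
Step 20: union(3, 0) -> already same set; set of 3 now {0, 1, 2, 3, 4, 5, 6, 7, 8, 9, 10, 12}
Step 21: union(10, 0) -> already same set; set of 10 now {0, 1, 2, 3, 4, 5, 6, 7, 8, 9, 10, 12}
Step 22: union(7, 5) -> already same set; set of 7 now {0, 1, 2, 3, 4, 5, 6, 7, 8, 9, 10, 12}
Step 23: union(3, 2) -> already same set; set of 3 now {0, 1, 2, 3, 4, 5, 6, 7, 8, 9, 10, 12}
Component of 6: {0, 1, 2, 3, 4, 5, 6, 7, 8, 9, 10, 12}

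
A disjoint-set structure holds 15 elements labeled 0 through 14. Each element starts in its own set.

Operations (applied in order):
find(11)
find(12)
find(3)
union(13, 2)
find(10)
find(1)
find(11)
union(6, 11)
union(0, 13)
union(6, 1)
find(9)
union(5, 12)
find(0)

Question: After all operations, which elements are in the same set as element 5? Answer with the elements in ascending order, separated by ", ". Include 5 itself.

Answer: 5, 12

Derivation:
Step 1: find(11) -> no change; set of 11 is {11}
Step 2: find(12) -> no change; set of 12 is {12}
Step 3: find(3) -> no change; set of 3 is {3}
Step 4: union(13, 2) -> merged; set of 13 now {2, 13}
Step 5: find(10) -> no change; set of 10 is {10}
Step 6: find(1) -> no change; set of 1 is {1}
Step 7: find(11) -> no change; set of 11 is {11}
Step 8: union(6, 11) -> merged; set of 6 now {6, 11}
Step 9: union(0, 13) -> merged; set of 0 now {0, 2, 13}
Step 10: union(6, 1) -> merged; set of 6 now {1, 6, 11}
Step 11: find(9) -> no change; set of 9 is {9}
Step 12: union(5, 12) -> merged; set of 5 now {5, 12}
Step 13: find(0) -> no change; set of 0 is {0, 2, 13}
Component of 5: {5, 12}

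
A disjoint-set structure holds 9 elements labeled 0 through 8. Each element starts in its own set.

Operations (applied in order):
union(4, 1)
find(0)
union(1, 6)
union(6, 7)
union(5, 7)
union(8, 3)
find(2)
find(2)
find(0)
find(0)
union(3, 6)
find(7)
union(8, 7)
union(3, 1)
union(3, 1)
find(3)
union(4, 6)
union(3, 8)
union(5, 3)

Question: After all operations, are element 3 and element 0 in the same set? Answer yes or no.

Step 1: union(4, 1) -> merged; set of 4 now {1, 4}
Step 2: find(0) -> no change; set of 0 is {0}
Step 3: union(1, 6) -> merged; set of 1 now {1, 4, 6}
Step 4: union(6, 7) -> merged; set of 6 now {1, 4, 6, 7}
Step 5: union(5, 7) -> merged; set of 5 now {1, 4, 5, 6, 7}
Step 6: union(8, 3) -> merged; set of 8 now {3, 8}
Step 7: find(2) -> no change; set of 2 is {2}
Step 8: find(2) -> no change; set of 2 is {2}
Step 9: find(0) -> no change; set of 0 is {0}
Step 10: find(0) -> no change; set of 0 is {0}
Step 11: union(3, 6) -> merged; set of 3 now {1, 3, 4, 5, 6, 7, 8}
Step 12: find(7) -> no change; set of 7 is {1, 3, 4, 5, 6, 7, 8}
Step 13: union(8, 7) -> already same set; set of 8 now {1, 3, 4, 5, 6, 7, 8}
Step 14: union(3, 1) -> already same set; set of 3 now {1, 3, 4, 5, 6, 7, 8}
Step 15: union(3, 1) -> already same set; set of 3 now {1, 3, 4, 5, 6, 7, 8}
Step 16: find(3) -> no change; set of 3 is {1, 3, 4, 5, 6, 7, 8}
Step 17: union(4, 6) -> already same set; set of 4 now {1, 3, 4, 5, 6, 7, 8}
Step 18: union(3, 8) -> already same set; set of 3 now {1, 3, 4, 5, 6, 7, 8}
Step 19: union(5, 3) -> already same set; set of 5 now {1, 3, 4, 5, 6, 7, 8}
Set of 3: {1, 3, 4, 5, 6, 7, 8}; 0 is not a member.

Answer: no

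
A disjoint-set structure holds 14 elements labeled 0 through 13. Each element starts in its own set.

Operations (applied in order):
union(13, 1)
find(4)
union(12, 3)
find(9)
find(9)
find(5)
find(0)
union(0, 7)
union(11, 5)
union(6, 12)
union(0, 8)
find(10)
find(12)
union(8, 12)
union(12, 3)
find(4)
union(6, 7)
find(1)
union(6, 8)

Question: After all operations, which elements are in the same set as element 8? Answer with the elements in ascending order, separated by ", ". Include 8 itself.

Step 1: union(13, 1) -> merged; set of 13 now {1, 13}
Step 2: find(4) -> no change; set of 4 is {4}
Step 3: union(12, 3) -> merged; set of 12 now {3, 12}
Step 4: find(9) -> no change; set of 9 is {9}
Step 5: find(9) -> no change; set of 9 is {9}
Step 6: find(5) -> no change; set of 5 is {5}
Step 7: find(0) -> no change; set of 0 is {0}
Step 8: union(0, 7) -> merged; set of 0 now {0, 7}
Step 9: union(11, 5) -> merged; set of 11 now {5, 11}
Step 10: union(6, 12) -> merged; set of 6 now {3, 6, 12}
Step 11: union(0, 8) -> merged; set of 0 now {0, 7, 8}
Step 12: find(10) -> no change; set of 10 is {10}
Step 13: find(12) -> no change; set of 12 is {3, 6, 12}
Step 14: union(8, 12) -> merged; set of 8 now {0, 3, 6, 7, 8, 12}
Step 15: union(12, 3) -> already same set; set of 12 now {0, 3, 6, 7, 8, 12}
Step 16: find(4) -> no change; set of 4 is {4}
Step 17: union(6, 7) -> already same set; set of 6 now {0, 3, 6, 7, 8, 12}
Step 18: find(1) -> no change; set of 1 is {1, 13}
Step 19: union(6, 8) -> already same set; set of 6 now {0, 3, 6, 7, 8, 12}
Component of 8: {0, 3, 6, 7, 8, 12}

Answer: 0, 3, 6, 7, 8, 12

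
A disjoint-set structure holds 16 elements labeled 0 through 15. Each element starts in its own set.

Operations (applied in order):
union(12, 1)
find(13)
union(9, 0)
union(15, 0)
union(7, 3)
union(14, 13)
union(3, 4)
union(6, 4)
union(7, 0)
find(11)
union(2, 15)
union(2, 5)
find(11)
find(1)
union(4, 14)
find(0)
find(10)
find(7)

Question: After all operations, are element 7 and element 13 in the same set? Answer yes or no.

Answer: yes

Derivation:
Step 1: union(12, 1) -> merged; set of 12 now {1, 12}
Step 2: find(13) -> no change; set of 13 is {13}
Step 3: union(9, 0) -> merged; set of 9 now {0, 9}
Step 4: union(15, 0) -> merged; set of 15 now {0, 9, 15}
Step 5: union(7, 3) -> merged; set of 7 now {3, 7}
Step 6: union(14, 13) -> merged; set of 14 now {13, 14}
Step 7: union(3, 4) -> merged; set of 3 now {3, 4, 7}
Step 8: union(6, 4) -> merged; set of 6 now {3, 4, 6, 7}
Step 9: union(7, 0) -> merged; set of 7 now {0, 3, 4, 6, 7, 9, 15}
Step 10: find(11) -> no change; set of 11 is {11}
Step 11: union(2, 15) -> merged; set of 2 now {0, 2, 3, 4, 6, 7, 9, 15}
Step 12: union(2, 5) -> merged; set of 2 now {0, 2, 3, 4, 5, 6, 7, 9, 15}
Step 13: find(11) -> no change; set of 11 is {11}
Step 14: find(1) -> no change; set of 1 is {1, 12}
Step 15: union(4, 14) -> merged; set of 4 now {0, 2, 3, 4, 5, 6, 7, 9, 13, 14, 15}
Step 16: find(0) -> no change; set of 0 is {0, 2, 3, 4, 5, 6, 7, 9, 13, 14, 15}
Step 17: find(10) -> no change; set of 10 is {10}
Step 18: find(7) -> no change; set of 7 is {0, 2, 3, 4, 5, 6, 7, 9, 13, 14, 15}
Set of 7: {0, 2, 3, 4, 5, 6, 7, 9, 13, 14, 15}; 13 is a member.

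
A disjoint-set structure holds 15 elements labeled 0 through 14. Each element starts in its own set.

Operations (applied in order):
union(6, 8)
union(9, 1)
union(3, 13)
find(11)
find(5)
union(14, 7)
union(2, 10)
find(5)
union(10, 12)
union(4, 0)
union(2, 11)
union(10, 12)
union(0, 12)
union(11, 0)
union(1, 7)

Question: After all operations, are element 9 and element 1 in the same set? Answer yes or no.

Step 1: union(6, 8) -> merged; set of 6 now {6, 8}
Step 2: union(9, 1) -> merged; set of 9 now {1, 9}
Step 3: union(3, 13) -> merged; set of 3 now {3, 13}
Step 4: find(11) -> no change; set of 11 is {11}
Step 5: find(5) -> no change; set of 5 is {5}
Step 6: union(14, 7) -> merged; set of 14 now {7, 14}
Step 7: union(2, 10) -> merged; set of 2 now {2, 10}
Step 8: find(5) -> no change; set of 5 is {5}
Step 9: union(10, 12) -> merged; set of 10 now {2, 10, 12}
Step 10: union(4, 0) -> merged; set of 4 now {0, 4}
Step 11: union(2, 11) -> merged; set of 2 now {2, 10, 11, 12}
Step 12: union(10, 12) -> already same set; set of 10 now {2, 10, 11, 12}
Step 13: union(0, 12) -> merged; set of 0 now {0, 2, 4, 10, 11, 12}
Step 14: union(11, 0) -> already same set; set of 11 now {0, 2, 4, 10, 11, 12}
Step 15: union(1, 7) -> merged; set of 1 now {1, 7, 9, 14}
Set of 9: {1, 7, 9, 14}; 1 is a member.

Answer: yes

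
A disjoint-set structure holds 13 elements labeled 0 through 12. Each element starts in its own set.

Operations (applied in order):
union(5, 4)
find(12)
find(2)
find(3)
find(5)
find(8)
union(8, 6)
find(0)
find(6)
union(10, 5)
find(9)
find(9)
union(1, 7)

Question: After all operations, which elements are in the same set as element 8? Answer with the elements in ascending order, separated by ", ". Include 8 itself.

Step 1: union(5, 4) -> merged; set of 5 now {4, 5}
Step 2: find(12) -> no change; set of 12 is {12}
Step 3: find(2) -> no change; set of 2 is {2}
Step 4: find(3) -> no change; set of 3 is {3}
Step 5: find(5) -> no change; set of 5 is {4, 5}
Step 6: find(8) -> no change; set of 8 is {8}
Step 7: union(8, 6) -> merged; set of 8 now {6, 8}
Step 8: find(0) -> no change; set of 0 is {0}
Step 9: find(6) -> no change; set of 6 is {6, 8}
Step 10: union(10, 5) -> merged; set of 10 now {4, 5, 10}
Step 11: find(9) -> no change; set of 9 is {9}
Step 12: find(9) -> no change; set of 9 is {9}
Step 13: union(1, 7) -> merged; set of 1 now {1, 7}
Component of 8: {6, 8}

Answer: 6, 8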